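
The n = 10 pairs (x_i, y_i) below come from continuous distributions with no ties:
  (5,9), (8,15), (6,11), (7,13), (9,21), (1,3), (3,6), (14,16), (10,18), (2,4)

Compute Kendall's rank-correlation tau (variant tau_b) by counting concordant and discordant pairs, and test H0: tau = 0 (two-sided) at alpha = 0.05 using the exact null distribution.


Step 1: Enumerate the 45 unordered pairs (i,j) with i<j and classify each by sign(x_j-x_i) * sign(y_j-y_i).
  (1,2):dx=+3,dy=+6->C; (1,3):dx=+1,dy=+2->C; (1,4):dx=+2,dy=+4->C; (1,5):dx=+4,dy=+12->C
  (1,6):dx=-4,dy=-6->C; (1,7):dx=-2,dy=-3->C; (1,8):dx=+9,dy=+7->C; (1,9):dx=+5,dy=+9->C
  (1,10):dx=-3,dy=-5->C; (2,3):dx=-2,dy=-4->C; (2,4):dx=-1,dy=-2->C; (2,5):dx=+1,dy=+6->C
  (2,6):dx=-7,dy=-12->C; (2,7):dx=-5,dy=-9->C; (2,8):dx=+6,dy=+1->C; (2,9):dx=+2,dy=+3->C
  (2,10):dx=-6,dy=-11->C; (3,4):dx=+1,dy=+2->C; (3,5):dx=+3,dy=+10->C; (3,6):dx=-5,dy=-8->C
  (3,7):dx=-3,dy=-5->C; (3,8):dx=+8,dy=+5->C; (3,9):dx=+4,dy=+7->C; (3,10):dx=-4,dy=-7->C
  (4,5):dx=+2,dy=+8->C; (4,6):dx=-6,dy=-10->C; (4,7):dx=-4,dy=-7->C; (4,8):dx=+7,dy=+3->C
  (4,9):dx=+3,dy=+5->C; (4,10):dx=-5,dy=-9->C; (5,6):dx=-8,dy=-18->C; (5,7):dx=-6,dy=-15->C
  (5,8):dx=+5,dy=-5->D; (5,9):dx=+1,dy=-3->D; (5,10):dx=-7,dy=-17->C; (6,7):dx=+2,dy=+3->C
  (6,8):dx=+13,dy=+13->C; (6,9):dx=+9,dy=+15->C; (6,10):dx=+1,dy=+1->C; (7,8):dx=+11,dy=+10->C
  (7,9):dx=+7,dy=+12->C; (7,10):dx=-1,dy=-2->C; (8,9):dx=-4,dy=+2->D; (8,10):dx=-12,dy=-12->C
  (9,10):dx=-8,dy=-14->C
Step 2: C = 42, D = 3, total pairs = 45.
Step 3: tau = (C - D)/(n(n-1)/2) = (42 - 3)/45 = 0.866667.
Step 4: Exact two-sided p-value (enumerate n! = 3628800 permutations of y under H0): p = 0.000115.
Step 5: alpha = 0.05. reject H0.

tau_b = 0.8667 (C=42, D=3), p = 0.000115, reject H0.


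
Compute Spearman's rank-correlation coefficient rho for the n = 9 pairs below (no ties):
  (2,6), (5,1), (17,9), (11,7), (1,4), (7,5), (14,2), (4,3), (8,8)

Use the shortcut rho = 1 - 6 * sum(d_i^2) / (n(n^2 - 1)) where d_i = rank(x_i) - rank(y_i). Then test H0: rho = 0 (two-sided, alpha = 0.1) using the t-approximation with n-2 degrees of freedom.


Step 1: Rank x and y separately (midranks; no ties here).
rank(x): 2->2, 5->4, 17->9, 11->7, 1->1, 7->5, 14->8, 4->3, 8->6
rank(y): 6->6, 1->1, 9->9, 7->7, 4->4, 5->5, 2->2, 3->3, 8->8
Step 2: d_i = R_x(i) - R_y(i); compute d_i^2.
  (2-6)^2=16, (4-1)^2=9, (9-9)^2=0, (7-7)^2=0, (1-4)^2=9, (5-5)^2=0, (8-2)^2=36, (3-3)^2=0, (6-8)^2=4
sum(d^2) = 74.
Step 3: rho = 1 - 6*74 / (9*(9^2 - 1)) = 1 - 444/720 = 0.383333.
Step 4: Under H0, t = rho * sqrt((n-2)/(1-rho^2)) = 1.0981 ~ t(7).
Step 5: Two-sided p-value from the t-distribution with 7 df = 0.308495.
Step 6: alpha = 0.1. fail to reject H0.

rho = 0.3833, p = 0.308495, fail to reject H0 at alpha = 0.1.


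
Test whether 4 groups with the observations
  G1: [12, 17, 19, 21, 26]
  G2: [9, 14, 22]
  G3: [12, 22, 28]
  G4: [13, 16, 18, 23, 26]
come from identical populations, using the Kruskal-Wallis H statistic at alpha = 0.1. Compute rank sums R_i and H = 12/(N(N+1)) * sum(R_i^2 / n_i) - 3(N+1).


Step 1: Combine all N = 16 observations and assign midranks.
sorted (value, group, rank): (9,G2,1), (12,G1,2.5), (12,G3,2.5), (13,G4,4), (14,G2,5), (16,G4,6), (17,G1,7), (18,G4,8), (19,G1,9), (21,G1,10), (22,G2,11.5), (22,G3,11.5), (23,G4,13), (26,G1,14.5), (26,G4,14.5), (28,G3,16)
Step 2: Sum ranks within each group.
R_1 = 43 (n_1 = 5)
R_2 = 17.5 (n_2 = 3)
R_3 = 30 (n_3 = 3)
R_4 = 45.5 (n_4 = 5)
Step 3: H = 12/(N(N+1)) * sum(R_i^2/n_i) - 3(N+1)
     = 12/(16*17) * (43^2/5 + 17.5^2/3 + 30^2/3 + 45.5^2/5) - 3*17
     = 0.044118 * 1185.93 - 51
     = 1.320588.
Step 4: Ties present; correction factor C = 1 - 18/(16^3 - 16) = 0.995588. Corrected H = 1.320588 / 0.995588 = 1.326440.
Step 5: Under H0, H ~ chi^2(3); p-value = 0.722864.
Step 6: alpha = 0.1. fail to reject H0.

H = 1.3264, df = 3, p = 0.722864, fail to reject H0.


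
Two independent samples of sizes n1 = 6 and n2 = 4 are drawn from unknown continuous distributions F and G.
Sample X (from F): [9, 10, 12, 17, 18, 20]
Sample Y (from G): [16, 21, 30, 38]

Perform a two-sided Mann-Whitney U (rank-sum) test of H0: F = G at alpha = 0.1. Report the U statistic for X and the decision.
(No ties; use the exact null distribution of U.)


Step 1: Combine and sort all 10 observations; assign midranks.
sorted (value, group): (9,X), (10,X), (12,X), (16,Y), (17,X), (18,X), (20,X), (21,Y), (30,Y), (38,Y)
ranks: 9->1, 10->2, 12->3, 16->4, 17->5, 18->6, 20->7, 21->8, 30->9, 38->10
Step 2: Rank sum for X: R1 = 1 + 2 + 3 + 5 + 6 + 7 = 24.
Step 3: U_X = R1 - n1(n1+1)/2 = 24 - 6*7/2 = 24 - 21 = 3.
       U_Y = n1*n2 - U_X = 24 - 3 = 21.
Step 4: No ties, so the exact null distribution of U (based on enumerating the C(10,6) = 210 equally likely rank assignments) gives the two-sided p-value.
Step 5: p-value = 0.066667; compare to alpha = 0.1. reject H0.

U_X = 3, p = 0.066667, reject H0 at alpha = 0.1.


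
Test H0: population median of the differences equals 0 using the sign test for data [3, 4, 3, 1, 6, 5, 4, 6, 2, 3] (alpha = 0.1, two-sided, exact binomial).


Step 1: Discard zero differences. Original n = 10; n_eff = number of nonzero differences = 10.
Nonzero differences (with sign): +3, +4, +3, +1, +6, +5, +4, +6, +2, +3
Step 2: Count signs: positive = 10, negative = 0.
Step 3: Under H0: P(positive) = 0.5, so the number of positives S ~ Bin(10, 0.5).
Step 4: Two-sided exact p-value = sum of Bin(10,0.5) probabilities at or below the observed probability = 0.001953.
Step 5: alpha = 0.1. reject H0.

n_eff = 10, pos = 10, neg = 0, p = 0.001953, reject H0.


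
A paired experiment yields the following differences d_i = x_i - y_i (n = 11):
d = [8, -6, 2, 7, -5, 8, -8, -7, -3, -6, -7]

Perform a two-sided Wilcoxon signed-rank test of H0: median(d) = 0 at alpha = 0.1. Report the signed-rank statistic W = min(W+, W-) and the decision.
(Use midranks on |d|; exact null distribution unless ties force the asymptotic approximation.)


Step 1: Drop any zero differences (none here) and take |d_i|.
|d| = [8, 6, 2, 7, 5, 8, 8, 7, 3, 6, 7]
Step 2: Midrank |d_i| (ties get averaged ranks).
ranks: |8|->10, |6|->4.5, |2|->1, |7|->7, |5|->3, |8|->10, |8|->10, |7|->7, |3|->2, |6|->4.5, |7|->7
Step 3: Attach original signs; sum ranks with positive sign and with negative sign.
W+ = 10 + 1 + 7 + 10 = 28
W- = 4.5 + 3 + 10 + 7 + 2 + 4.5 + 7 = 38
(Check: W+ + W- = 66 should equal n(n+1)/2 = 66.)
Step 4: Test statistic W = min(W+, W-) = 28.
Step 5: Ties in |d|, so use the tie-corrected normal approximation.
        E[W] = n(n+1)/4 = 11*12/4 = 33.
        Tie groups: |d|=6 (t=2), |d|=7 (t=3), |d|=8 (t=3); sum(t^3 - t) = 54.
        Var[W] = n(n+1)(2n+1)/24 - sum(t^3-t)/48 = 3036/24 - 54/48 = 125.375.
        z = (W - E[W]) / sqrt(Var[W]) = (28 - 33) / 11.1971 = -0.4465.
        Two-sided p = 2*Phi(z) = 0.655204.
Step 6: alpha = 0.1. fail to reject H0.

W+ = 28, W- = 38, W = min = 28, p = 0.655204, fail to reject H0.


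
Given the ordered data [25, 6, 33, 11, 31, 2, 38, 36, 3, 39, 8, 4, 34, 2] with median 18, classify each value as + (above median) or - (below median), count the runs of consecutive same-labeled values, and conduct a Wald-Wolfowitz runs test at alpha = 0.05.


Step 1: Compute median = 18; label A = above, B = below.
Labels in order: ABABABAABABBAB  (n_A = 7, n_B = 7)
Step 2: Count runs R = 12.
Step 3: Under H0 (random ordering), E[R] = 2*n_A*n_B/(n_A+n_B) + 1 = 2*7*7/14 + 1 = 8.0000.
        Var[R] = 2*n_A*n_B*(2*n_A*n_B - n_A - n_B) / ((n_A+n_B)^2 * (n_A+n_B-1)) = 8232/2548 = 3.2308.
        SD[R] = 1.7974.
Step 4: Continuity-corrected z = (R - 0.5 - E[R]) / SD[R] = (12 - 0.5 - 8.0000) / 1.7974 = 1.9472.
Step 5: Two-sided p-value via normal approximation = 2*(1 - Phi(|z|)) = 0.051508.
Step 6: alpha = 0.05. fail to reject H0.

R = 12, z = 1.9472, p = 0.051508, fail to reject H0.


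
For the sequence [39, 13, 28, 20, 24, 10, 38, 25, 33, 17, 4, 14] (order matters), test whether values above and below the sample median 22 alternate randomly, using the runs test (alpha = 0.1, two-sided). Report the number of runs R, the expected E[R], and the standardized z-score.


Step 1: Compute median = 22; label A = above, B = below.
Labels in order: ABABABAAABBB  (n_A = 6, n_B = 6)
Step 2: Count runs R = 8.
Step 3: Under H0 (random ordering), E[R] = 2*n_A*n_B/(n_A+n_B) + 1 = 2*6*6/12 + 1 = 7.0000.
        Var[R] = 2*n_A*n_B*(2*n_A*n_B - n_A - n_B) / ((n_A+n_B)^2 * (n_A+n_B-1)) = 4320/1584 = 2.7273.
        SD[R] = 1.6514.
Step 4: Continuity-corrected z = (R - 0.5 - E[R]) / SD[R] = (8 - 0.5 - 7.0000) / 1.6514 = 0.3028.
Step 5: Two-sided p-value via normal approximation = 2*(1 - Phi(|z|)) = 0.762069.
Step 6: alpha = 0.1. fail to reject H0.

R = 8, z = 0.3028, p = 0.762069, fail to reject H0.


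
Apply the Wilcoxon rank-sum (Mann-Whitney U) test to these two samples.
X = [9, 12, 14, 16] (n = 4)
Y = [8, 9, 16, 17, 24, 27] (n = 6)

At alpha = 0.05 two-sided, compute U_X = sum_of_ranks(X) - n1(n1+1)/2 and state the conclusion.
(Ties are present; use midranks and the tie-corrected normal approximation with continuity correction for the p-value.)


Step 1: Combine and sort all 10 observations; assign midranks.
sorted (value, group): (8,Y), (9,X), (9,Y), (12,X), (14,X), (16,X), (16,Y), (17,Y), (24,Y), (27,Y)
ranks: 8->1, 9->2.5, 9->2.5, 12->4, 14->5, 16->6.5, 16->6.5, 17->8, 24->9, 27->10
Step 2: Rank sum for X: R1 = 2.5 + 4 + 5 + 6.5 = 18.
Step 3: U_X = R1 - n1(n1+1)/2 = 18 - 4*5/2 = 18 - 10 = 8.
       U_Y = n1*n2 - U_X = 24 - 8 = 16.
Step 4: Ties are present, so use the tie-corrected normal approximation (with continuity correction) for the p-value.
Step 5: p-value = 0.452793; compare to alpha = 0.05. fail to reject H0.

U_X = 8, p = 0.452793, fail to reject H0 at alpha = 0.05.


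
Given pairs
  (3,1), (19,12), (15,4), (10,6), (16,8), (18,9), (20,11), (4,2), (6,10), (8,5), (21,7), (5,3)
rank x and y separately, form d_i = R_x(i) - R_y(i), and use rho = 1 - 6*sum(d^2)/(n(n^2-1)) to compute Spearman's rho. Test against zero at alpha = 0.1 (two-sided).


Step 1: Rank x and y separately (midranks; no ties here).
rank(x): 3->1, 19->10, 15->7, 10->6, 16->8, 18->9, 20->11, 4->2, 6->4, 8->5, 21->12, 5->3
rank(y): 1->1, 12->12, 4->4, 6->6, 8->8, 9->9, 11->11, 2->2, 10->10, 5->5, 7->7, 3->3
Step 2: d_i = R_x(i) - R_y(i); compute d_i^2.
  (1-1)^2=0, (10-12)^2=4, (7-4)^2=9, (6-6)^2=0, (8-8)^2=0, (9-9)^2=0, (11-11)^2=0, (2-2)^2=0, (4-10)^2=36, (5-5)^2=0, (12-7)^2=25, (3-3)^2=0
sum(d^2) = 74.
Step 3: rho = 1 - 6*74 / (12*(12^2 - 1)) = 1 - 444/1716 = 0.741259.
Step 4: Under H0, t = rho * sqrt((n-2)/(1-rho^2)) = 3.4923 ~ t(10).
Step 5: Two-sided p-value from the t-distribution with 10 df = 0.005801.
Step 6: alpha = 0.1. reject H0.

rho = 0.7413, p = 0.005801, reject H0 at alpha = 0.1.


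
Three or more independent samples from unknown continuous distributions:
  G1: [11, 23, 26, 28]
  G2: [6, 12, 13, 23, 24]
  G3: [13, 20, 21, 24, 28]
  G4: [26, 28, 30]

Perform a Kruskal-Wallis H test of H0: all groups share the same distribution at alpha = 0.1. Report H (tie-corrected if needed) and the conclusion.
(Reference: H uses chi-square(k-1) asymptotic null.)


Step 1: Combine all N = 17 observations and assign midranks.
sorted (value, group, rank): (6,G2,1), (11,G1,2), (12,G2,3), (13,G2,4.5), (13,G3,4.5), (20,G3,6), (21,G3,7), (23,G1,8.5), (23,G2,8.5), (24,G2,10.5), (24,G3,10.5), (26,G1,12.5), (26,G4,12.5), (28,G1,15), (28,G3,15), (28,G4,15), (30,G4,17)
Step 2: Sum ranks within each group.
R_1 = 38 (n_1 = 4)
R_2 = 27.5 (n_2 = 5)
R_3 = 43 (n_3 = 5)
R_4 = 44.5 (n_4 = 3)
Step 3: H = 12/(N(N+1)) * sum(R_i^2/n_i) - 3(N+1)
     = 12/(17*18) * (38^2/4 + 27.5^2/5 + 43^2/5 + 44.5^2/3) - 3*18
     = 0.039216 * 1542.13 - 54
     = 6.475817.
Step 4: Ties present; correction factor C = 1 - 48/(17^3 - 17) = 0.990196. Corrected H = 6.475817 / 0.990196 = 6.539934.
Step 5: Under H0, H ~ chi^2(3); p-value = 0.088101.
Step 6: alpha = 0.1. reject H0.

H = 6.5399, df = 3, p = 0.088101, reject H0.


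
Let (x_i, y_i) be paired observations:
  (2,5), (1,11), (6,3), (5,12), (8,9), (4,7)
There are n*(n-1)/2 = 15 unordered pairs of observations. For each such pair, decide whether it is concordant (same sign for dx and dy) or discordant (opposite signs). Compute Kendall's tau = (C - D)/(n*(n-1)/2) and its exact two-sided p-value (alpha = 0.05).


Step 1: Enumerate the 15 unordered pairs (i,j) with i<j and classify each by sign(x_j-x_i) * sign(y_j-y_i).
  (1,2):dx=-1,dy=+6->D; (1,3):dx=+4,dy=-2->D; (1,4):dx=+3,dy=+7->C; (1,5):dx=+6,dy=+4->C
  (1,6):dx=+2,dy=+2->C; (2,3):dx=+5,dy=-8->D; (2,4):dx=+4,dy=+1->C; (2,5):dx=+7,dy=-2->D
  (2,6):dx=+3,dy=-4->D; (3,4):dx=-1,dy=+9->D; (3,5):dx=+2,dy=+6->C; (3,6):dx=-2,dy=+4->D
  (4,5):dx=+3,dy=-3->D; (4,6):dx=-1,dy=-5->C; (5,6):dx=-4,dy=-2->C
Step 2: C = 7, D = 8, total pairs = 15.
Step 3: tau = (C - D)/(n(n-1)/2) = (7 - 8)/15 = -0.066667.
Step 4: Exact two-sided p-value (enumerate n! = 720 permutations of y under H0): p = 1.000000.
Step 5: alpha = 0.05. fail to reject H0.

tau_b = -0.0667 (C=7, D=8), p = 1.000000, fail to reject H0.


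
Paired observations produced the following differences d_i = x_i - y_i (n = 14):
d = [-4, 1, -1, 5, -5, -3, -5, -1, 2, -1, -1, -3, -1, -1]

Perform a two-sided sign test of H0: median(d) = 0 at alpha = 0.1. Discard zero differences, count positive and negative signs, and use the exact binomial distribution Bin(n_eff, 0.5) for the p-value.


Step 1: Discard zero differences. Original n = 14; n_eff = number of nonzero differences = 14.
Nonzero differences (with sign): -4, +1, -1, +5, -5, -3, -5, -1, +2, -1, -1, -3, -1, -1
Step 2: Count signs: positive = 3, negative = 11.
Step 3: Under H0: P(positive) = 0.5, so the number of positives S ~ Bin(14, 0.5).
Step 4: Two-sided exact p-value = sum of Bin(14,0.5) probabilities at or below the observed probability = 0.057373.
Step 5: alpha = 0.1. reject H0.

n_eff = 14, pos = 3, neg = 11, p = 0.057373, reject H0.


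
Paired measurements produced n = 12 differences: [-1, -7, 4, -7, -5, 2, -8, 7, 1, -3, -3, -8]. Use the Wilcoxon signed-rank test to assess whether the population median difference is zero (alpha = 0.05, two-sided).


Step 1: Drop any zero differences (none here) and take |d_i|.
|d| = [1, 7, 4, 7, 5, 2, 8, 7, 1, 3, 3, 8]
Step 2: Midrank |d_i| (ties get averaged ranks).
ranks: |1|->1.5, |7|->9, |4|->6, |7|->9, |5|->7, |2|->3, |8|->11.5, |7|->9, |1|->1.5, |3|->4.5, |3|->4.5, |8|->11.5
Step 3: Attach original signs; sum ranks with positive sign and with negative sign.
W+ = 6 + 3 + 9 + 1.5 = 19.5
W- = 1.5 + 9 + 9 + 7 + 11.5 + 4.5 + 4.5 + 11.5 = 58.5
(Check: W+ + W- = 78 should equal n(n+1)/2 = 78.)
Step 4: Test statistic W = min(W+, W-) = 19.5.
Step 5: Ties in |d|, so use the tie-corrected normal approximation.
        E[W] = n(n+1)/4 = 12*13/4 = 39.
        Tie groups: |d|=1 (t=2), |d|=3 (t=2), |d|=7 (t=3), |d|=8 (t=2); sum(t^3 - t) = 42.
        Var[W] = n(n+1)(2n+1)/24 - sum(t^3-t)/48 = 3900/24 - 42/48 = 161.625.
        z = (W - E[W]) / sqrt(Var[W]) = (19.5 - 39) / 12.7132 = -1.5338.
        Two-sided p = 2*Phi(z) = 0.125069.
Step 6: alpha = 0.05. fail to reject H0.

W+ = 19.5, W- = 58.5, W = min = 19.5, p = 0.125069, fail to reject H0.


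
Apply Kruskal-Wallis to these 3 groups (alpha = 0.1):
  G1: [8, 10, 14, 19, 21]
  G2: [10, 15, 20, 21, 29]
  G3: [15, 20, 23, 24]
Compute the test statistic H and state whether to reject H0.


Step 1: Combine all N = 14 observations and assign midranks.
sorted (value, group, rank): (8,G1,1), (10,G1,2.5), (10,G2,2.5), (14,G1,4), (15,G2,5.5), (15,G3,5.5), (19,G1,7), (20,G2,8.5), (20,G3,8.5), (21,G1,10.5), (21,G2,10.5), (23,G3,12), (24,G3,13), (29,G2,14)
Step 2: Sum ranks within each group.
R_1 = 25 (n_1 = 5)
R_2 = 41 (n_2 = 5)
R_3 = 39 (n_3 = 4)
Step 3: H = 12/(N(N+1)) * sum(R_i^2/n_i) - 3(N+1)
     = 12/(14*15) * (25^2/5 + 41^2/5 + 39^2/4) - 3*15
     = 0.057143 * 841.45 - 45
     = 3.082857.
Step 4: Ties present; correction factor C = 1 - 24/(14^3 - 14) = 0.991209. Corrected H = 3.082857 / 0.991209 = 3.110200.
Step 5: Under H0, H ~ chi^2(2); p-value = 0.211168.
Step 6: alpha = 0.1. fail to reject H0.

H = 3.1102, df = 2, p = 0.211168, fail to reject H0.


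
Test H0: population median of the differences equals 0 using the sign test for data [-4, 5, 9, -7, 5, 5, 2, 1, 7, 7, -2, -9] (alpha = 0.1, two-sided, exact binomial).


Step 1: Discard zero differences. Original n = 12; n_eff = number of nonzero differences = 12.
Nonzero differences (with sign): -4, +5, +9, -7, +5, +5, +2, +1, +7, +7, -2, -9
Step 2: Count signs: positive = 8, negative = 4.
Step 3: Under H0: P(positive) = 0.5, so the number of positives S ~ Bin(12, 0.5).
Step 4: Two-sided exact p-value = sum of Bin(12,0.5) probabilities at or below the observed probability = 0.387695.
Step 5: alpha = 0.1. fail to reject H0.

n_eff = 12, pos = 8, neg = 4, p = 0.387695, fail to reject H0.


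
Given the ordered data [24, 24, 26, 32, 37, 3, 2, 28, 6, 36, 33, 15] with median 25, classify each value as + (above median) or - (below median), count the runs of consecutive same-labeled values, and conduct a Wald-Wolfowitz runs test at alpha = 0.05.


Step 1: Compute median = 25; label A = above, B = below.
Labels in order: BBAAABBABAAB  (n_A = 6, n_B = 6)
Step 2: Count runs R = 7.
Step 3: Under H0 (random ordering), E[R] = 2*n_A*n_B/(n_A+n_B) + 1 = 2*6*6/12 + 1 = 7.0000.
        Var[R] = 2*n_A*n_B*(2*n_A*n_B - n_A - n_B) / ((n_A+n_B)^2 * (n_A+n_B-1)) = 4320/1584 = 2.7273.
        SD[R] = 1.6514.
Step 4: R = E[R], so z = 0 with no continuity correction.
Step 5: Two-sided p-value via normal approximation = 2*(1 - Phi(|z|)) = 1.000000.
Step 6: alpha = 0.05. fail to reject H0.

R = 7, z = 0.0000, p = 1.000000, fail to reject H0.


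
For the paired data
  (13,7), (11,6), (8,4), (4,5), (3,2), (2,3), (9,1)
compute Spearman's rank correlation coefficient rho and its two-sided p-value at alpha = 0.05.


Step 1: Rank x and y separately (midranks; no ties here).
rank(x): 13->7, 11->6, 8->4, 4->3, 3->2, 2->1, 9->5
rank(y): 7->7, 6->6, 4->4, 5->5, 2->2, 3->3, 1->1
Step 2: d_i = R_x(i) - R_y(i); compute d_i^2.
  (7-7)^2=0, (6-6)^2=0, (4-4)^2=0, (3-5)^2=4, (2-2)^2=0, (1-3)^2=4, (5-1)^2=16
sum(d^2) = 24.
Step 3: rho = 1 - 6*24 / (7*(7^2 - 1)) = 1 - 144/336 = 0.571429.
Step 4: Under H0, t = rho * sqrt((n-2)/(1-rho^2)) = 1.5570 ~ t(5).
Step 5: Two-sided p-value from the t-distribution with 5 df = 0.180202.
Step 6: alpha = 0.05. fail to reject H0.

rho = 0.5714, p = 0.180202, fail to reject H0 at alpha = 0.05.


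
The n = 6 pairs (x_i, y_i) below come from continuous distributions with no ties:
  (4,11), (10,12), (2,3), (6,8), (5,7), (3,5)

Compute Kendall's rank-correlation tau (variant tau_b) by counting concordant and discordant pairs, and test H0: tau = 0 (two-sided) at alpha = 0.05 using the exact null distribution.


Step 1: Enumerate the 15 unordered pairs (i,j) with i<j and classify each by sign(x_j-x_i) * sign(y_j-y_i).
  (1,2):dx=+6,dy=+1->C; (1,3):dx=-2,dy=-8->C; (1,4):dx=+2,dy=-3->D; (1,5):dx=+1,dy=-4->D
  (1,6):dx=-1,dy=-6->C; (2,3):dx=-8,dy=-9->C; (2,4):dx=-4,dy=-4->C; (2,5):dx=-5,dy=-5->C
  (2,6):dx=-7,dy=-7->C; (3,4):dx=+4,dy=+5->C; (3,5):dx=+3,dy=+4->C; (3,6):dx=+1,dy=+2->C
  (4,5):dx=-1,dy=-1->C; (4,6):dx=-3,dy=-3->C; (5,6):dx=-2,dy=-2->C
Step 2: C = 13, D = 2, total pairs = 15.
Step 3: tau = (C - D)/(n(n-1)/2) = (13 - 2)/15 = 0.733333.
Step 4: Exact two-sided p-value (enumerate n! = 720 permutations of y under H0): p = 0.055556.
Step 5: alpha = 0.05. fail to reject H0.

tau_b = 0.7333 (C=13, D=2), p = 0.055556, fail to reject H0.


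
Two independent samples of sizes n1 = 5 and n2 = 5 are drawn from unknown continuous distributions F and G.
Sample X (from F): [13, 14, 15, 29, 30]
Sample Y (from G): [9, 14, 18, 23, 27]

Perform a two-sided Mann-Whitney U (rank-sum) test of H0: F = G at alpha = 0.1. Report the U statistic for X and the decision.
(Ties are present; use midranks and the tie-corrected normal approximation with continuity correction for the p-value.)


Step 1: Combine and sort all 10 observations; assign midranks.
sorted (value, group): (9,Y), (13,X), (14,X), (14,Y), (15,X), (18,Y), (23,Y), (27,Y), (29,X), (30,X)
ranks: 9->1, 13->2, 14->3.5, 14->3.5, 15->5, 18->6, 23->7, 27->8, 29->9, 30->10
Step 2: Rank sum for X: R1 = 2 + 3.5 + 5 + 9 + 10 = 29.5.
Step 3: U_X = R1 - n1(n1+1)/2 = 29.5 - 5*6/2 = 29.5 - 15 = 14.5.
       U_Y = n1*n2 - U_X = 25 - 14.5 = 10.5.
Step 4: Ties are present, so use the tie-corrected normal approximation (with continuity correction) for the p-value.
Step 5: p-value = 0.753298; compare to alpha = 0.1. fail to reject H0.

U_X = 14.5, p = 0.753298, fail to reject H0 at alpha = 0.1.


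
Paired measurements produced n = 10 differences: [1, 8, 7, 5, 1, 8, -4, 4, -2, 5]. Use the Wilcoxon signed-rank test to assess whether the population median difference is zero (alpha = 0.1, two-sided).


Step 1: Drop any zero differences (none here) and take |d_i|.
|d| = [1, 8, 7, 5, 1, 8, 4, 4, 2, 5]
Step 2: Midrank |d_i| (ties get averaged ranks).
ranks: |1|->1.5, |8|->9.5, |7|->8, |5|->6.5, |1|->1.5, |8|->9.5, |4|->4.5, |4|->4.5, |2|->3, |5|->6.5
Step 3: Attach original signs; sum ranks with positive sign and with negative sign.
W+ = 1.5 + 9.5 + 8 + 6.5 + 1.5 + 9.5 + 4.5 + 6.5 = 47.5
W- = 4.5 + 3 = 7.5
(Check: W+ + W- = 55 should equal n(n+1)/2 = 55.)
Step 4: Test statistic W = min(W+, W-) = 7.5.
Step 5: Ties in |d|, so use the tie-corrected normal approximation.
        E[W] = n(n+1)/4 = 10*11/4 = 27.5.
        Tie groups: |d|=1 (t=2), |d|=4 (t=2), |d|=5 (t=2), |d|=8 (t=2); sum(t^3 - t) = 24.
        Var[W] = n(n+1)(2n+1)/24 - sum(t^3-t)/48 = 2310/24 - 24/48 = 95.75.
        z = (W - E[W]) / sqrt(Var[W]) = (7.5 - 27.5) / 9.7852 = -2.0439.
        Two-sided p = 2*Phi(z) = 0.040963.
Step 6: alpha = 0.1. reject H0.

W+ = 47.5, W- = 7.5, W = min = 7.5, p = 0.040963, reject H0.


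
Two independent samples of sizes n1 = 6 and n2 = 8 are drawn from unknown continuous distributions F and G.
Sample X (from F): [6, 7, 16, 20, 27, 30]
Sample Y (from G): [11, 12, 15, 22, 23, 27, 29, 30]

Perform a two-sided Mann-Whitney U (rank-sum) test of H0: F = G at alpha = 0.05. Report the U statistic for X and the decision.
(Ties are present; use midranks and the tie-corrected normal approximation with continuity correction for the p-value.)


Step 1: Combine and sort all 14 observations; assign midranks.
sorted (value, group): (6,X), (7,X), (11,Y), (12,Y), (15,Y), (16,X), (20,X), (22,Y), (23,Y), (27,X), (27,Y), (29,Y), (30,X), (30,Y)
ranks: 6->1, 7->2, 11->3, 12->4, 15->5, 16->6, 20->7, 22->8, 23->9, 27->10.5, 27->10.5, 29->12, 30->13.5, 30->13.5
Step 2: Rank sum for X: R1 = 1 + 2 + 6 + 7 + 10.5 + 13.5 = 40.
Step 3: U_X = R1 - n1(n1+1)/2 = 40 - 6*7/2 = 40 - 21 = 19.
       U_Y = n1*n2 - U_X = 48 - 19 = 29.
Step 4: Ties are present, so use the tie-corrected normal approximation (with continuity correction) for the p-value.
Step 5: p-value = 0.560413; compare to alpha = 0.05. fail to reject H0.

U_X = 19, p = 0.560413, fail to reject H0 at alpha = 0.05.


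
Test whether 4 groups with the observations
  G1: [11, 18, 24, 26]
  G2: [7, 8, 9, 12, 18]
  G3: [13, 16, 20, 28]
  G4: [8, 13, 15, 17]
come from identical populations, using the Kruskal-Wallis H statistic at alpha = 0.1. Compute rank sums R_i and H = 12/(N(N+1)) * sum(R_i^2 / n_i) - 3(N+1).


Step 1: Combine all N = 17 observations and assign midranks.
sorted (value, group, rank): (7,G2,1), (8,G2,2.5), (8,G4,2.5), (9,G2,4), (11,G1,5), (12,G2,6), (13,G3,7.5), (13,G4,7.5), (15,G4,9), (16,G3,10), (17,G4,11), (18,G1,12.5), (18,G2,12.5), (20,G3,14), (24,G1,15), (26,G1,16), (28,G3,17)
Step 2: Sum ranks within each group.
R_1 = 48.5 (n_1 = 4)
R_2 = 26 (n_2 = 5)
R_3 = 48.5 (n_3 = 4)
R_4 = 30 (n_4 = 4)
Step 3: H = 12/(N(N+1)) * sum(R_i^2/n_i) - 3(N+1)
     = 12/(17*18) * (48.5^2/4 + 26^2/5 + 48.5^2/4 + 30^2/4) - 3*18
     = 0.039216 * 1536.33 - 54
     = 6.248039.
Step 4: Ties present; correction factor C = 1 - 18/(17^3 - 17) = 0.996324. Corrected H = 6.248039 / 0.996324 = 6.271095.
Step 5: Under H0, H ~ chi^2(3); p-value = 0.099141.
Step 6: alpha = 0.1. reject H0.

H = 6.2711, df = 3, p = 0.099141, reject H0.


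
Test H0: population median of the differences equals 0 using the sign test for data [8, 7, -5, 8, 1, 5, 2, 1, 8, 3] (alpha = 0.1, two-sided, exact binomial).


Step 1: Discard zero differences. Original n = 10; n_eff = number of nonzero differences = 10.
Nonzero differences (with sign): +8, +7, -5, +8, +1, +5, +2, +1, +8, +3
Step 2: Count signs: positive = 9, negative = 1.
Step 3: Under H0: P(positive) = 0.5, so the number of positives S ~ Bin(10, 0.5).
Step 4: Two-sided exact p-value = sum of Bin(10,0.5) probabilities at or below the observed probability = 0.021484.
Step 5: alpha = 0.1. reject H0.

n_eff = 10, pos = 9, neg = 1, p = 0.021484, reject H0.


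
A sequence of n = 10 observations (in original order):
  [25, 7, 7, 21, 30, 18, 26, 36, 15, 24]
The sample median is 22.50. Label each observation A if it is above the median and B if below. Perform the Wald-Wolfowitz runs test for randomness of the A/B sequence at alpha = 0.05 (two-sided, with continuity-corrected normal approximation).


Step 1: Compute median = 22.50; label A = above, B = below.
Labels in order: ABBBABAABA  (n_A = 5, n_B = 5)
Step 2: Count runs R = 7.
Step 3: Under H0 (random ordering), E[R] = 2*n_A*n_B/(n_A+n_B) + 1 = 2*5*5/10 + 1 = 6.0000.
        Var[R] = 2*n_A*n_B*(2*n_A*n_B - n_A - n_B) / ((n_A+n_B)^2 * (n_A+n_B-1)) = 2000/900 = 2.2222.
        SD[R] = 1.4907.
Step 4: Continuity-corrected z = (R - 0.5 - E[R]) / SD[R] = (7 - 0.5 - 6.0000) / 1.4907 = 0.3354.
Step 5: Two-sided p-value via normal approximation = 2*(1 - Phi(|z|)) = 0.737316.
Step 6: alpha = 0.05. fail to reject H0.

R = 7, z = 0.3354, p = 0.737316, fail to reject H0.


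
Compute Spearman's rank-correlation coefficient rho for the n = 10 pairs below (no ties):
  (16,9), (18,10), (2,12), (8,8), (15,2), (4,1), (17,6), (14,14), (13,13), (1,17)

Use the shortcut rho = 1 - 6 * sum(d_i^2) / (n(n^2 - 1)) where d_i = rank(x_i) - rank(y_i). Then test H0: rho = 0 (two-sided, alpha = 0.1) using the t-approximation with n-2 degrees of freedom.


Step 1: Rank x and y separately (midranks; no ties here).
rank(x): 16->8, 18->10, 2->2, 8->4, 15->7, 4->3, 17->9, 14->6, 13->5, 1->1
rank(y): 9->5, 10->6, 12->7, 8->4, 2->2, 1->1, 6->3, 14->9, 13->8, 17->10
Step 2: d_i = R_x(i) - R_y(i); compute d_i^2.
  (8-5)^2=9, (10-6)^2=16, (2-7)^2=25, (4-4)^2=0, (7-2)^2=25, (3-1)^2=4, (9-3)^2=36, (6-9)^2=9, (5-8)^2=9, (1-10)^2=81
sum(d^2) = 214.
Step 3: rho = 1 - 6*214 / (10*(10^2 - 1)) = 1 - 1284/990 = -0.296970.
Step 4: Under H0, t = rho * sqrt((n-2)/(1-rho^2)) = -0.8796 ~ t(8).
Step 5: Two-sided p-value from the t-distribution with 8 df = 0.404702.
Step 6: alpha = 0.1. fail to reject H0.

rho = -0.2970, p = 0.404702, fail to reject H0 at alpha = 0.1.


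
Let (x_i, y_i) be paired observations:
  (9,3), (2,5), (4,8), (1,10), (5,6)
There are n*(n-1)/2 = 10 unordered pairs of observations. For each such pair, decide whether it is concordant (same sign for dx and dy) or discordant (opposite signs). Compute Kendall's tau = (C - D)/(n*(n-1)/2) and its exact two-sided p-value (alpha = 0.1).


Step 1: Enumerate the 10 unordered pairs (i,j) with i<j and classify each by sign(x_j-x_i) * sign(y_j-y_i).
  (1,2):dx=-7,dy=+2->D; (1,3):dx=-5,dy=+5->D; (1,4):dx=-8,dy=+7->D; (1,5):dx=-4,dy=+3->D
  (2,3):dx=+2,dy=+3->C; (2,4):dx=-1,dy=+5->D; (2,5):dx=+3,dy=+1->C; (3,4):dx=-3,dy=+2->D
  (3,5):dx=+1,dy=-2->D; (4,5):dx=+4,dy=-4->D
Step 2: C = 2, D = 8, total pairs = 10.
Step 3: tau = (C - D)/(n(n-1)/2) = (2 - 8)/10 = -0.600000.
Step 4: Exact two-sided p-value (enumerate n! = 120 permutations of y under H0): p = 0.233333.
Step 5: alpha = 0.1. fail to reject H0.

tau_b = -0.6000 (C=2, D=8), p = 0.233333, fail to reject H0.


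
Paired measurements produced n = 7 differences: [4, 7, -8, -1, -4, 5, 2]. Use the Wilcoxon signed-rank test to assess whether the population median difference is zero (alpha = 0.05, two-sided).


Step 1: Drop any zero differences (none here) and take |d_i|.
|d| = [4, 7, 8, 1, 4, 5, 2]
Step 2: Midrank |d_i| (ties get averaged ranks).
ranks: |4|->3.5, |7|->6, |8|->7, |1|->1, |4|->3.5, |5|->5, |2|->2
Step 3: Attach original signs; sum ranks with positive sign and with negative sign.
W+ = 3.5 + 6 + 5 + 2 = 16.5
W- = 7 + 1 + 3.5 = 11.5
(Check: W+ + W- = 28 should equal n(n+1)/2 = 28.)
Step 4: Test statistic W = min(W+, W-) = 11.5.
Step 5: Ties in |d|, so use the tie-corrected normal approximation.
        E[W] = n(n+1)/4 = 7*8/4 = 14.
        Tie groups: |d|=4 (t=2); sum(t^3 - t) = 6.
        Var[W] = n(n+1)(2n+1)/24 - sum(t^3-t)/48 = 840/24 - 6/48 = 34.875.
        z = (W - E[W]) / sqrt(Var[W]) = (11.5 - 14) / 5.9055 = -0.4233.
        Two-sided p = 2*Phi(z) = 0.672052.
Step 6: alpha = 0.05. fail to reject H0.

W+ = 16.5, W- = 11.5, W = min = 11.5, p = 0.672052, fail to reject H0.


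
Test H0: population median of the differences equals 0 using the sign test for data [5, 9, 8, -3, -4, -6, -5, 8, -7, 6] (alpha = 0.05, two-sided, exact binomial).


Step 1: Discard zero differences. Original n = 10; n_eff = number of nonzero differences = 10.
Nonzero differences (with sign): +5, +9, +8, -3, -4, -6, -5, +8, -7, +6
Step 2: Count signs: positive = 5, negative = 5.
Step 3: Under H0: P(positive) = 0.5, so the number of positives S ~ Bin(10, 0.5).
Step 4: Two-sided exact p-value = sum of Bin(10,0.5) probabilities at or below the observed probability = 1.000000.
Step 5: alpha = 0.05. fail to reject H0.

n_eff = 10, pos = 5, neg = 5, p = 1.000000, fail to reject H0.


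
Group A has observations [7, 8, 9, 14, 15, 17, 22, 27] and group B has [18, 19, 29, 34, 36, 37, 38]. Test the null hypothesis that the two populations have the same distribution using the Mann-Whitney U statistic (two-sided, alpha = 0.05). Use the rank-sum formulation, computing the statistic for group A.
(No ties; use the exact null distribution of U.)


Step 1: Combine and sort all 15 observations; assign midranks.
sorted (value, group): (7,X), (8,X), (9,X), (14,X), (15,X), (17,X), (18,Y), (19,Y), (22,X), (27,X), (29,Y), (34,Y), (36,Y), (37,Y), (38,Y)
ranks: 7->1, 8->2, 9->3, 14->4, 15->5, 17->6, 18->7, 19->8, 22->9, 27->10, 29->11, 34->12, 36->13, 37->14, 38->15
Step 2: Rank sum for X: R1 = 1 + 2 + 3 + 4 + 5 + 6 + 9 + 10 = 40.
Step 3: U_X = R1 - n1(n1+1)/2 = 40 - 8*9/2 = 40 - 36 = 4.
       U_Y = n1*n2 - U_X = 56 - 4 = 52.
Step 4: No ties, so the exact null distribution of U (based on enumerating the C(15,8) = 6435 equally likely rank assignments) gives the two-sided p-value.
Step 5: p-value = 0.003730; compare to alpha = 0.05. reject H0.

U_X = 4, p = 0.003730, reject H0 at alpha = 0.05.


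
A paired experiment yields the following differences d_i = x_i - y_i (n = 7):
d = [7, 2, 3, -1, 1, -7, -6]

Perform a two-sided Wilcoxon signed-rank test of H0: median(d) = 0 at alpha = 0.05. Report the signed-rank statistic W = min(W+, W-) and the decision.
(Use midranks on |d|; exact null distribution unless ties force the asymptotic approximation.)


Step 1: Drop any zero differences (none here) and take |d_i|.
|d| = [7, 2, 3, 1, 1, 7, 6]
Step 2: Midrank |d_i| (ties get averaged ranks).
ranks: |7|->6.5, |2|->3, |3|->4, |1|->1.5, |1|->1.5, |7|->6.5, |6|->5
Step 3: Attach original signs; sum ranks with positive sign and with negative sign.
W+ = 6.5 + 3 + 4 + 1.5 = 15
W- = 1.5 + 6.5 + 5 = 13
(Check: W+ + W- = 28 should equal n(n+1)/2 = 28.)
Step 4: Test statistic W = min(W+, W-) = 13.
Step 5: Ties in |d|, so use the tie-corrected normal approximation.
        E[W] = n(n+1)/4 = 7*8/4 = 14.
        Tie groups: |d|=1 (t=2), |d|=7 (t=2); sum(t^3 - t) = 12.
        Var[W] = n(n+1)(2n+1)/24 - sum(t^3-t)/48 = 840/24 - 12/48 = 34.75.
        z = (W - E[W]) / sqrt(Var[W]) = (13 - 14) / 5.8949 = -0.1696.
        Two-sided p = 2*Phi(z) = 0.865295.
Step 6: alpha = 0.05. fail to reject H0.

W+ = 15, W- = 13, W = min = 13, p = 0.865295, fail to reject H0.


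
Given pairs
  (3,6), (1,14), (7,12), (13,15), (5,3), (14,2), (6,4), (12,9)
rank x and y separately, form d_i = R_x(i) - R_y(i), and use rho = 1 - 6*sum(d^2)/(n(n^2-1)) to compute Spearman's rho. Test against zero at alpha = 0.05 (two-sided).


Step 1: Rank x and y separately (midranks; no ties here).
rank(x): 3->2, 1->1, 7->5, 13->7, 5->3, 14->8, 6->4, 12->6
rank(y): 6->4, 14->7, 12->6, 15->8, 3->2, 2->1, 4->3, 9->5
Step 2: d_i = R_x(i) - R_y(i); compute d_i^2.
  (2-4)^2=4, (1-7)^2=36, (5-6)^2=1, (7-8)^2=1, (3-2)^2=1, (8-1)^2=49, (4-3)^2=1, (6-5)^2=1
sum(d^2) = 94.
Step 3: rho = 1 - 6*94 / (8*(8^2 - 1)) = 1 - 564/504 = -0.119048.
Step 4: Under H0, t = rho * sqrt((n-2)/(1-rho^2)) = -0.2937 ~ t(6).
Step 5: Two-sided p-value from the t-distribution with 6 df = 0.778886.
Step 6: alpha = 0.05. fail to reject H0.

rho = -0.1190, p = 0.778886, fail to reject H0 at alpha = 0.05.


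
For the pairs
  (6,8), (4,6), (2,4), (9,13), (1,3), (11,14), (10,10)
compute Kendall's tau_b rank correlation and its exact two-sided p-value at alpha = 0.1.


Step 1: Enumerate the 21 unordered pairs (i,j) with i<j and classify each by sign(x_j-x_i) * sign(y_j-y_i).
  (1,2):dx=-2,dy=-2->C; (1,3):dx=-4,dy=-4->C; (1,4):dx=+3,dy=+5->C; (1,5):dx=-5,dy=-5->C
  (1,6):dx=+5,dy=+6->C; (1,7):dx=+4,dy=+2->C; (2,3):dx=-2,dy=-2->C; (2,4):dx=+5,dy=+7->C
  (2,5):dx=-3,dy=-3->C; (2,6):dx=+7,dy=+8->C; (2,7):dx=+6,dy=+4->C; (3,4):dx=+7,dy=+9->C
  (3,5):dx=-1,dy=-1->C; (3,6):dx=+9,dy=+10->C; (3,7):dx=+8,dy=+6->C; (4,5):dx=-8,dy=-10->C
  (4,6):dx=+2,dy=+1->C; (4,7):dx=+1,dy=-3->D; (5,6):dx=+10,dy=+11->C; (5,7):dx=+9,dy=+7->C
  (6,7):dx=-1,dy=-4->C
Step 2: C = 20, D = 1, total pairs = 21.
Step 3: tau = (C - D)/(n(n-1)/2) = (20 - 1)/21 = 0.904762.
Step 4: Exact two-sided p-value (enumerate n! = 5040 permutations of y under H0): p = 0.002778.
Step 5: alpha = 0.1. reject H0.

tau_b = 0.9048 (C=20, D=1), p = 0.002778, reject H0.


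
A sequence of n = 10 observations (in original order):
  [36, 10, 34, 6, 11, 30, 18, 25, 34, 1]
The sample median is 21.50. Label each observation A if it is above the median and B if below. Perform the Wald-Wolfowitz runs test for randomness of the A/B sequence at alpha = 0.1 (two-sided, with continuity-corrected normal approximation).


Step 1: Compute median = 21.50; label A = above, B = below.
Labels in order: ABABBABAAB  (n_A = 5, n_B = 5)
Step 2: Count runs R = 8.
Step 3: Under H0 (random ordering), E[R] = 2*n_A*n_B/(n_A+n_B) + 1 = 2*5*5/10 + 1 = 6.0000.
        Var[R] = 2*n_A*n_B*(2*n_A*n_B - n_A - n_B) / ((n_A+n_B)^2 * (n_A+n_B-1)) = 2000/900 = 2.2222.
        SD[R] = 1.4907.
Step 4: Continuity-corrected z = (R - 0.5 - E[R]) / SD[R] = (8 - 0.5 - 6.0000) / 1.4907 = 1.0062.
Step 5: Two-sided p-value via normal approximation = 2*(1 - Phi(|z|)) = 0.314305.
Step 6: alpha = 0.1. fail to reject H0.

R = 8, z = 1.0062, p = 0.314305, fail to reject H0.


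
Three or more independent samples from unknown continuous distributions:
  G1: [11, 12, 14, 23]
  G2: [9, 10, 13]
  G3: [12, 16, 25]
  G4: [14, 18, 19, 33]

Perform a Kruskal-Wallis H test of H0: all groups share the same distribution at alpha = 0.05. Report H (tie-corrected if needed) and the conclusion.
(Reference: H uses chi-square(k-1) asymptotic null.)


Step 1: Combine all N = 14 observations and assign midranks.
sorted (value, group, rank): (9,G2,1), (10,G2,2), (11,G1,3), (12,G1,4.5), (12,G3,4.5), (13,G2,6), (14,G1,7.5), (14,G4,7.5), (16,G3,9), (18,G4,10), (19,G4,11), (23,G1,12), (25,G3,13), (33,G4,14)
Step 2: Sum ranks within each group.
R_1 = 27 (n_1 = 4)
R_2 = 9 (n_2 = 3)
R_3 = 26.5 (n_3 = 3)
R_4 = 42.5 (n_4 = 4)
Step 3: H = 12/(N(N+1)) * sum(R_i^2/n_i) - 3(N+1)
     = 12/(14*15) * (27^2/4 + 9^2/3 + 26.5^2/3 + 42.5^2/4) - 3*15
     = 0.057143 * 894.896 - 45
     = 6.136905.
Step 4: Ties present; correction factor C = 1 - 12/(14^3 - 14) = 0.995604. Corrected H = 6.136905 / 0.995604 = 6.163999.
Step 5: Under H0, H ~ chi^2(3); p-value = 0.103898.
Step 6: alpha = 0.05. fail to reject H0.

H = 6.1640, df = 3, p = 0.103898, fail to reject H0.


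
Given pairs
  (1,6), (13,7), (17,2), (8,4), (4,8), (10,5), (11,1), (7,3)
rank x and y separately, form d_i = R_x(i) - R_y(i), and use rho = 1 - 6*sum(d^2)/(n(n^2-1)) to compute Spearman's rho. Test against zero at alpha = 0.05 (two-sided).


Step 1: Rank x and y separately (midranks; no ties here).
rank(x): 1->1, 13->7, 17->8, 8->4, 4->2, 10->5, 11->6, 7->3
rank(y): 6->6, 7->7, 2->2, 4->4, 8->8, 5->5, 1->1, 3->3
Step 2: d_i = R_x(i) - R_y(i); compute d_i^2.
  (1-6)^2=25, (7-7)^2=0, (8-2)^2=36, (4-4)^2=0, (2-8)^2=36, (5-5)^2=0, (6-1)^2=25, (3-3)^2=0
sum(d^2) = 122.
Step 3: rho = 1 - 6*122 / (8*(8^2 - 1)) = 1 - 732/504 = -0.452381.
Step 4: Under H0, t = rho * sqrt((n-2)/(1-rho^2)) = -1.2425 ~ t(6).
Step 5: Two-sided p-value from the t-distribution with 6 df = 0.260405.
Step 6: alpha = 0.05. fail to reject H0.

rho = -0.4524, p = 0.260405, fail to reject H0 at alpha = 0.05.


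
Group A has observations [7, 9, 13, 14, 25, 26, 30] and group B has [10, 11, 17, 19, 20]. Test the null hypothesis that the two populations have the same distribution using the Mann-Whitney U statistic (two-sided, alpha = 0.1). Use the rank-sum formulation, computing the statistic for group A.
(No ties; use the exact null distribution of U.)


Step 1: Combine and sort all 12 observations; assign midranks.
sorted (value, group): (7,X), (9,X), (10,Y), (11,Y), (13,X), (14,X), (17,Y), (19,Y), (20,Y), (25,X), (26,X), (30,X)
ranks: 7->1, 9->2, 10->3, 11->4, 13->5, 14->6, 17->7, 19->8, 20->9, 25->10, 26->11, 30->12
Step 2: Rank sum for X: R1 = 1 + 2 + 5 + 6 + 10 + 11 + 12 = 47.
Step 3: U_X = R1 - n1(n1+1)/2 = 47 - 7*8/2 = 47 - 28 = 19.
       U_Y = n1*n2 - U_X = 35 - 19 = 16.
Step 4: No ties, so the exact null distribution of U (based on enumerating the C(12,7) = 792 equally likely rank assignments) gives the two-sided p-value.
Step 5: p-value = 0.876263; compare to alpha = 0.1. fail to reject H0.

U_X = 19, p = 0.876263, fail to reject H0 at alpha = 0.1.


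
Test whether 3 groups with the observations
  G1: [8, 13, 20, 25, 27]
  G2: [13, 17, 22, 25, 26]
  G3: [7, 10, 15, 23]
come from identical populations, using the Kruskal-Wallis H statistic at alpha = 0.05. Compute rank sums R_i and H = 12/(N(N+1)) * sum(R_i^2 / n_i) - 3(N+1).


Step 1: Combine all N = 14 observations and assign midranks.
sorted (value, group, rank): (7,G3,1), (8,G1,2), (10,G3,3), (13,G1,4.5), (13,G2,4.5), (15,G3,6), (17,G2,7), (20,G1,8), (22,G2,9), (23,G3,10), (25,G1,11.5), (25,G2,11.5), (26,G2,13), (27,G1,14)
Step 2: Sum ranks within each group.
R_1 = 40 (n_1 = 5)
R_2 = 45 (n_2 = 5)
R_3 = 20 (n_3 = 4)
Step 3: H = 12/(N(N+1)) * sum(R_i^2/n_i) - 3(N+1)
     = 12/(14*15) * (40^2/5 + 45^2/5 + 20^2/4) - 3*15
     = 0.057143 * 825 - 45
     = 2.142857.
Step 4: Ties present; correction factor C = 1 - 12/(14^3 - 14) = 0.995604. Corrected H = 2.142857 / 0.995604 = 2.152318.
Step 5: Under H0, H ~ chi^2(2); p-value = 0.340902.
Step 6: alpha = 0.05. fail to reject H0.

H = 2.1523, df = 2, p = 0.340902, fail to reject H0.


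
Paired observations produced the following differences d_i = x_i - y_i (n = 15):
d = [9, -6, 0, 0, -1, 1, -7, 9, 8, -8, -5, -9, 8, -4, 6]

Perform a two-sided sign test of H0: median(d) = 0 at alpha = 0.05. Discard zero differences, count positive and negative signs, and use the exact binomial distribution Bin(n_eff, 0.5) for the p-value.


Step 1: Discard zero differences. Original n = 15; n_eff = number of nonzero differences = 13.
Nonzero differences (with sign): +9, -6, -1, +1, -7, +9, +8, -8, -5, -9, +8, -4, +6
Step 2: Count signs: positive = 6, negative = 7.
Step 3: Under H0: P(positive) = 0.5, so the number of positives S ~ Bin(13, 0.5).
Step 4: Two-sided exact p-value = sum of Bin(13,0.5) probabilities at or below the observed probability = 1.000000.
Step 5: alpha = 0.05. fail to reject H0.

n_eff = 13, pos = 6, neg = 7, p = 1.000000, fail to reject H0.


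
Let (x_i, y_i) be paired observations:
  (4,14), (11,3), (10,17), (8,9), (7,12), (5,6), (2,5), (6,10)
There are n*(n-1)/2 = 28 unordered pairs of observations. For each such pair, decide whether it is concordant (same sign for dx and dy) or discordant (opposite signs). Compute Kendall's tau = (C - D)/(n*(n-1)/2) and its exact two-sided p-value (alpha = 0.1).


Step 1: Enumerate the 28 unordered pairs (i,j) with i<j and classify each by sign(x_j-x_i) * sign(y_j-y_i).
  (1,2):dx=+7,dy=-11->D; (1,3):dx=+6,dy=+3->C; (1,4):dx=+4,dy=-5->D; (1,5):dx=+3,dy=-2->D
  (1,6):dx=+1,dy=-8->D; (1,7):dx=-2,dy=-9->C; (1,8):dx=+2,dy=-4->D; (2,3):dx=-1,dy=+14->D
  (2,4):dx=-3,dy=+6->D; (2,5):dx=-4,dy=+9->D; (2,6):dx=-6,dy=+3->D; (2,7):dx=-9,dy=+2->D
  (2,8):dx=-5,dy=+7->D; (3,4):dx=-2,dy=-8->C; (3,5):dx=-3,dy=-5->C; (3,6):dx=-5,dy=-11->C
  (3,7):dx=-8,dy=-12->C; (3,8):dx=-4,dy=-7->C; (4,5):dx=-1,dy=+3->D; (4,6):dx=-3,dy=-3->C
  (4,7):dx=-6,dy=-4->C; (4,8):dx=-2,dy=+1->D; (5,6):dx=-2,dy=-6->C; (5,7):dx=-5,dy=-7->C
  (5,8):dx=-1,dy=-2->C; (6,7):dx=-3,dy=-1->C; (6,8):dx=+1,dy=+4->C; (7,8):dx=+4,dy=+5->C
Step 2: C = 15, D = 13, total pairs = 28.
Step 3: tau = (C - D)/(n(n-1)/2) = (15 - 13)/28 = 0.071429.
Step 4: Exact two-sided p-value (enumerate n! = 40320 permutations of y under H0): p = 0.904861.
Step 5: alpha = 0.1. fail to reject H0.

tau_b = 0.0714 (C=15, D=13), p = 0.904861, fail to reject H0.
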